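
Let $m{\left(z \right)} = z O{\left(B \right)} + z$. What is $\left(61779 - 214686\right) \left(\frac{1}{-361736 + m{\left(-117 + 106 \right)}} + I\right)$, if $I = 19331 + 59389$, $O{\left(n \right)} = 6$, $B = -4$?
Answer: $- \frac{4355084843426613}{361813} \approx -1.2037 \cdot 10^{10}$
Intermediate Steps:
$I = 78720$
$m{\left(z \right)} = 7 z$ ($m{\left(z \right)} = z 6 + z = 6 z + z = 7 z$)
$\left(61779 - 214686\right) \left(\frac{1}{-361736 + m{\left(-117 + 106 \right)}} + I\right) = \left(61779 - 214686\right) \left(\frac{1}{-361736 + 7 \left(-117 + 106\right)} + 78720\right) = - 152907 \left(\frac{1}{-361736 + 7 \left(-11\right)} + 78720\right) = - 152907 \left(\frac{1}{-361736 - 77} + 78720\right) = - 152907 \left(\frac{1}{-361813} + 78720\right) = - 152907 \left(- \frac{1}{361813} + 78720\right) = \left(-152907\right) \frac{28481919359}{361813} = - \frac{4355084843426613}{361813}$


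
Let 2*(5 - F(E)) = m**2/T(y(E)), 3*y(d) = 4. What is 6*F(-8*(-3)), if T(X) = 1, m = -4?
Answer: -18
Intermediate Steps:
y(d) = 4/3 (y(d) = (1/3)*4 = 4/3)
F(E) = -3 (F(E) = 5 - (-4)**2/(2*1) = 5 - 8 = -3)
6*F(-8*(-3)) = 6*(-3) = -18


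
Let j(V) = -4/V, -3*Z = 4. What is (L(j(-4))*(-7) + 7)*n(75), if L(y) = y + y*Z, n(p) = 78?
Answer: 728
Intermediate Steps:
Z = -4/3 (Z = -⅓*4 = -4/3 ≈ -1.3333)
L(y) = -y/3 (L(y) = y + y*(-4/3) = y - 4*y/3 = -y/3)
(L(j(-4))*(-7) + 7)*n(75) = (-(-4)/(3*(-4))*(-7) + 7)*78 = (-(-4)*(-1)/(3*4)*(-7) + 7)*78 = (-⅓*1*(-7) + 7)*78 = (-⅓*(-7) + 7)*78 = (7/3 + 7)*78 = (28/3)*78 = 728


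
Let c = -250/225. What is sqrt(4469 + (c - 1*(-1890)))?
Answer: sqrt(57221)/3 ≈ 79.736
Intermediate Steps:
c = -10/9 (c = -250*1/225 = -10/9 ≈ -1.1111)
sqrt(4469 + (c - 1*(-1890))) = sqrt(4469 + (-10/9 - 1*(-1890))) = sqrt(4469 + (-10/9 + 1890)) = sqrt(4469 + 17000/9) = sqrt(57221/9) = sqrt(57221)/3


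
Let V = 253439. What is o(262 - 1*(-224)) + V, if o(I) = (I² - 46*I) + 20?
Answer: 467299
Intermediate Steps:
o(I) = 20 + I² - 46*I
o(262 - 1*(-224)) + V = (20 + (262 - 1*(-224))² - 46*(262 - 1*(-224))) + 253439 = (20 + (262 + 224)² - 46*(262 + 224)) + 253439 = (20 + 486² - 46*486) + 253439 = (20 + 236196 - 22356) + 253439 = 213860 + 253439 = 467299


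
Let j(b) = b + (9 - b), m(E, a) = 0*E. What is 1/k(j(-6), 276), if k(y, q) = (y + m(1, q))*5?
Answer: 1/45 ≈ 0.022222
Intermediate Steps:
m(E, a) = 0
j(b) = 9
k(y, q) = 5*y (k(y, q) = (y + 0)*5 = y*5 = 5*y)
1/k(j(-6), 276) = 1/(5*9) = 1/45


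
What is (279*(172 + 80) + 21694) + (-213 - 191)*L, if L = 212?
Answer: 6354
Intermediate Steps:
(279*(172 + 80) + 21694) + (-213 - 191)*L = (279*(172 + 80) + 21694) + (-213 - 191)*212 = (279*252 + 21694) - 404*212 = (70308 + 21694) - 85648 = 92002 - 85648 = 6354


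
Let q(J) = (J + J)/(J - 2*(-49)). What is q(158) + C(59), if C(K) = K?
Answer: 3855/64 ≈ 60.234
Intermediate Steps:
q(J) = 2*J/(98 + J) (q(J) = (2*J)/(J + 98) = (2*J)/(98 + J) = 2*J/(98 + J))
q(158) + C(59) = 2*158/(98 + 158) + 59 = 2*158/256 + 59 = 2*158*(1/256) + 59 = 79/64 + 59 = 3855/64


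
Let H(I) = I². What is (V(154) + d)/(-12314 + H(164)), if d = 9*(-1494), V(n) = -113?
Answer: -13559/14582 ≈ -0.92984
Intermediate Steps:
d = -13446
(V(154) + d)/(-12314 + H(164)) = (-113 - 13446)/(-12314 + 164²) = -13559/(-12314 + 26896) = -13559/14582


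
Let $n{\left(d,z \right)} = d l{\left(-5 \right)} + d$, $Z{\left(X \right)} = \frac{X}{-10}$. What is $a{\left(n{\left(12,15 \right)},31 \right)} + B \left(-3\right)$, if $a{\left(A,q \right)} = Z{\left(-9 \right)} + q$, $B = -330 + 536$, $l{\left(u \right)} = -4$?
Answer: $- \frac{5861}{10} \approx -586.1$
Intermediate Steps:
$Z{\left(X \right)} = - \frac{X}{10}$ ($Z{\left(X \right)} = X \left(- \frac{1}{10}\right) = - \frac{X}{10}$)
$n{\left(d,z \right)} = - 3 d$ ($n{\left(d,z \right)} = d \left(-4\right) + d = - 4 d + d = - 3 d$)
$B = 206$
$a{\left(A,q \right)} = \frac{9}{10} + q$ ($a{\left(A,q \right)} = \left(- \frac{1}{10}\right) \left(-9\right) + q = \frac{9}{10} + q$)
$a{\left(n{\left(12,15 \right)},31 \right)} + B \left(-3\right) = \left(\frac{9}{10} + 31\right) + 206 \left(-3\right) = \frac{319}{10} - 618 = - \frac{5861}{10}$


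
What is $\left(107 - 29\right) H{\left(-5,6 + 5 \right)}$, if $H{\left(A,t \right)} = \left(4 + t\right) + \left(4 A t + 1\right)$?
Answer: $-15912$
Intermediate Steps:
$H{\left(A,t \right)} = 5 + t + 4 A t$ ($H{\left(A,t \right)} = \left(4 + t\right) + \left(4 A t + 1\right) = \left(4 + t\right) + \left(1 + 4 A t\right) = 5 + t + 4 A t$)
$\left(107 - 29\right) H{\left(-5,6 + 5 \right)} = \left(107 - 29\right) \left(5 + \left(6 + 5\right) + 4 \left(-5\right) \left(6 + 5\right)\right) = 78 \left(5 + 11 + 4 \left(-5\right) 11\right) = 78 \left(5 + 11 - 220\right) = 78 \left(-204\right) = -15912$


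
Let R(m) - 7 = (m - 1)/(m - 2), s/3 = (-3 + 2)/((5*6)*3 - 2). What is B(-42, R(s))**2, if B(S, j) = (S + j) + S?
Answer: 187470864/32041 ≈ 5851.0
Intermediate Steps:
s = -3/88 (s = 3*((-3 + 2)/((5*6)*3 - 2)) = 3*(-1/(30*3 - 2)) = 3*(-1/(90 - 2)) = 3*(-1/88) = -3/88 ≈ -0.034091)
R(m) = 7 + (-1 + m)/(-2 + m) (R(m) = 7 + (m - 1)/(m - 2) = 7 + (-1 + m)/(-2 + m))
B(S, j) = j + 2*S
B(-42, R(s))**2 = ((-15 + 8*(-3/88))/(-2 - 3/88) + 2*(-42))**2 = ((-15 - 3/11)/(-179/88) - 84)**2 = (-88/179*(-168/11) - 84)**2 = (1344/179 - 84)**2 = (-13692/179)**2 = 187470864/32041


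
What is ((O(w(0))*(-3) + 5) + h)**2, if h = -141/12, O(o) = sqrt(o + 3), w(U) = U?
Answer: 1161/16 + 81*sqrt(3)/2 ≈ 142.71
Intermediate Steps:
O(o) = sqrt(3 + o)
h = -47/4 (h = -141*1/12 = -47/4 ≈ -11.750)
((O(w(0))*(-3) + 5) + h)**2 = ((sqrt(3 + 0)*(-3) + 5) - 47/4)**2 = ((sqrt(3)*(-3) + 5) - 47/4)**2 = ((-3*sqrt(3) + 5) - 47/4)**2 = ((5 - 3*sqrt(3)) - 47/4)**2 = (-27/4 - 3*sqrt(3))**2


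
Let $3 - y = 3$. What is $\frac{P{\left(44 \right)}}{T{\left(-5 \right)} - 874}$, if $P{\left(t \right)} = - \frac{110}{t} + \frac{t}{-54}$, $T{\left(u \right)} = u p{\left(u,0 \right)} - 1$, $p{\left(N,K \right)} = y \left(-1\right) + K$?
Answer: $\frac{179}{47250} \approx 0.0037884$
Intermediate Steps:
$y = 0$ ($y = 3 - 3 = 0$)
$p{\left(N,K \right)} = K$ ($p{\left(N,K \right)} = 0 \left(-1\right) + K = 0 + K = K$)
$T{\left(u \right)} = -1$ ($T{\left(u \right)} = u 0 - 1 = 0 - 1 = -1$)
$P{\left(t \right)} = - \frac{110}{t} - \frac{t}{54}$ ($P{\left(t \right)} = - \frac{110}{t} + t \left(- \frac{1}{54}\right) = - \frac{110}{t} - \frac{t}{54}$)
$\frac{P{\left(44 \right)}}{T{\left(-5 \right)} - 874} = \frac{- \frac{110}{44} - \frac{22}{27}}{-1 - 874} = \frac{\left(-110\right) \frac{1}{44} - \frac{22}{27}}{-1 - 874} = \frac{- \frac{5}{2} - \frac{22}{27}}{-875} = \left(- \frac{179}{54}\right) \left(- \frac{1}{875}\right) = \frac{179}{47250}$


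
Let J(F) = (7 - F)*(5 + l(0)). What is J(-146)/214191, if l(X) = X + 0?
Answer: 85/23799 ≈ 0.0035716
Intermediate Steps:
l(X) = X
J(F) = 35 - 5*F (J(F) = (7 - F)*(5 + 0) = (7 - F)*5 = 35 - 5*F)
J(-146)/214191 = (35 - 5*(-146))/214191 = (35 + 730)*(1/214191) = 765*(1/214191) = 85/23799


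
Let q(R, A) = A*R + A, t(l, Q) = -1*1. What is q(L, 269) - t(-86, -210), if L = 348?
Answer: 93882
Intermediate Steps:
t(l, Q) = -1
q(R, A) = A + A*R
q(L, 269) - t(-86, -210) = 269*(1 + 348) - 1*(-1) = 269*349 + 1 = 93881 + 1 = 93882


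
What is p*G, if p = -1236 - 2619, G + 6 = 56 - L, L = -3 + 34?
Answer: -73245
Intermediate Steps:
L = 31
G = 19 (G = -6 + (56 - 1*31) = -6 + (56 - 31) = -6 + 25 = 19)
p = -3855
p*G = -3855*19 = -73245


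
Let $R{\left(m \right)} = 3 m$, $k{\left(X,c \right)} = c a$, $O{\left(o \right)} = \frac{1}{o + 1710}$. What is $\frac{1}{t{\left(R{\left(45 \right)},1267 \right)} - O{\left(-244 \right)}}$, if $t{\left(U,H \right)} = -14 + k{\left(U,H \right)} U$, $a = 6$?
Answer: $\frac{1466}{1504491295} \approx 9.7442 \cdot 10^{-7}$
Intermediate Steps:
$O{\left(o \right)} = \frac{1}{1710 + o}$
$k{\left(X,c \right)} = 6 c$ ($k{\left(X,c \right)} = c 6 = 6 c$)
$t{\left(U,H \right)} = -14 + 6 H U$
$\frac{1}{t{\left(R{\left(45 \right)},1267 \right)} - O{\left(-244 \right)}} = \frac{1}{\left(-14 + 6 \cdot 1267 \cdot 3 \cdot 45\right) - \frac{1}{1710 - 244}} = \frac{1}{\left(-14 + 6 \cdot 1267 \cdot 135\right) - \frac{1}{1466}} = \frac{1}{\left(-14 + 1026270\right) - \frac{1}{1466}} = \frac{1}{1026256 - \frac{1}{1466}} = \frac{1}{\frac{1504491295}{1466}} = \frac{1466}{1504491295}$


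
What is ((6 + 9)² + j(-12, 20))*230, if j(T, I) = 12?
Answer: 54510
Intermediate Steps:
((6 + 9)² + j(-12, 20))*230 = ((6 + 9)² + 12)*230 = (15² + 12)*230 = (225 + 12)*230 = 237*230 = 54510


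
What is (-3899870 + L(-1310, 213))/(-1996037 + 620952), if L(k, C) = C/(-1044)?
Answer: 1357154831/478529580 ≈ 2.8361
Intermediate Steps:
L(k, C) = -C/1044 (L(k, C) = C*(-1/1044) = -C/1044)
(-3899870 + L(-1310, 213))/(-1996037 + 620952) = (-3899870 - 1/1044*213)/(-1996037 + 620952) = (-3899870 - 71/348)/(-1375085) = -1357154831/348*(-1/1375085) = 1357154831/478529580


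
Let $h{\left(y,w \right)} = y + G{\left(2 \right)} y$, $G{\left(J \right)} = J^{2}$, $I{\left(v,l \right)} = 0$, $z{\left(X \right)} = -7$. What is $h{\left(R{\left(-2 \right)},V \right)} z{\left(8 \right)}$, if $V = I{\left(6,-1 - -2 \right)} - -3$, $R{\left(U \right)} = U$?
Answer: $70$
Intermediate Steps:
$V = 3$ ($V = 0 - -3 = 0 + 3 = 3$)
$h{\left(y,w \right)} = 5 y$ ($h{\left(y,w \right)} = y + 2^{2} y = y + 4 y = 5 y$)
$h{\left(R{\left(-2 \right)},V \right)} z{\left(8 \right)} = 5 \left(-2\right) \left(-7\right) = \left(-10\right) \left(-7\right) = 70$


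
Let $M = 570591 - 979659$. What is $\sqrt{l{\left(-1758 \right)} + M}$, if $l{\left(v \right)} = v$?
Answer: $i \sqrt{410826} \approx 640.96 i$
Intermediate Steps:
$M = -409068$
$\sqrt{l{\left(-1758 \right)} + M} = \sqrt{-1758 - 409068} = \sqrt{-410826} = i \sqrt{410826}$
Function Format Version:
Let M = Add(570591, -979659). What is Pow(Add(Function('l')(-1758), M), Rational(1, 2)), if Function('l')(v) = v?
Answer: Mul(I, Pow(410826, Rational(1, 2))) ≈ Mul(640.96, I)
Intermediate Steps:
M = -409068
Pow(Add(Function('l')(-1758), M), Rational(1, 2)) = Pow(Add(-1758, -409068), Rational(1, 2)) = Pow(-410826, Rational(1, 2)) = Mul(I, Pow(410826, Rational(1, 2)))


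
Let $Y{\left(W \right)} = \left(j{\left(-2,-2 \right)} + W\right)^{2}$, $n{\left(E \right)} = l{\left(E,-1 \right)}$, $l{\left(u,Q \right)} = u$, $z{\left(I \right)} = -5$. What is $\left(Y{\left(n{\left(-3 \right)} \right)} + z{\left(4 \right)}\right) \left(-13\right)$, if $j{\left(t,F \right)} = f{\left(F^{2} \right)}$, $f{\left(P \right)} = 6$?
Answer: $-52$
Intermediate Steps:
$n{\left(E \right)} = E$
$j{\left(t,F \right)} = 6$
$Y{\left(W \right)} = \left(6 + W\right)^{2}$
$\left(Y{\left(n{\left(-3 \right)} \right)} + z{\left(4 \right)}\right) \left(-13\right) = \left(\left(6 - 3\right)^{2} - 5\right) \left(-13\right) = \left(3^{2} - 5\right) \left(-13\right) = \left(9 - 5\right) \left(-13\right) = 4 \left(-13\right) = -52$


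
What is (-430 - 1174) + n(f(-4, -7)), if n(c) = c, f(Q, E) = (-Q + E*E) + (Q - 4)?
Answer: -1559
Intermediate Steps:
f(Q, E) = -4 + E² (f(Q, E) = (-Q + E²) + (-4 + Q) = (E² - Q) + (-4 + Q) = -4 + E²)
(-430 - 1174) + n(f(-4, -7)) = (-430 - 1174) + (-4 + (-7)²) = -1604 + (-4 + 49) = -1604 + 45 = -1559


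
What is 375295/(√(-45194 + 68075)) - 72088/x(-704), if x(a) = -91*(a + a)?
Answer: -9011/16016 + 375295*√22881/22881 ≈ 2480.5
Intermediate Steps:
x(a) = -182*a
375295/(√(-45194 + 68075)) - 72088/x(-704) = 375295/(√(-45194 + 68075)) - 72088/((-182*(-704))) = 375295/(√22881) - 72088/128128 = 375295*(√22881/22881) - 72088*1/128128 = 375295*√22881/22881 - 9011/16016 = -9011/16016 + 375295*√22881/22881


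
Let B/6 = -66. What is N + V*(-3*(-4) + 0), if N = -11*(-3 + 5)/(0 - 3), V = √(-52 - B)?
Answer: 22/3 + 24*√86 ≈ 229.90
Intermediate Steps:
B = -396 (B = 6*(-66) = -396)
V = 2*√86 (V = √(-52 - 1*(-396)) = √(-52 + 396) = √344 = 2*√86 ≈ 18.547)
N = 22/3 (N = -22/(-3) = -22*(-1)/3 = -11*(-⅔) = 22/3 ≈ 7.3333)
N + V*(-3*(-4) + 0) = 22/3 + (2*√86)*(-3*(-4) + 0) = 22/3 + (2*√86)*(12 + 0) = 22/3 + (2*√86)*12 = 22/3 + 24*√86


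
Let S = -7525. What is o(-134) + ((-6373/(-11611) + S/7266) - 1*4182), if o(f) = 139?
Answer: -48732984025/12052218 ≈ -4043.5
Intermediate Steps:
o(-134) + ((-6373/(-11611) + S/7266) - 1*4182) = 139 + ((-6373/(-11611) - 7525/7266) - 1*4182) = 139 + ((-6373*(-1/11611) - 7525*1/7266) - 4182) = 139 + ((6373/11611 - 1075/1038) - 4182) = 139 + (-5866651/12052218 - 4182) = 139 - 50408242327/12052218 = -48732984025/12052218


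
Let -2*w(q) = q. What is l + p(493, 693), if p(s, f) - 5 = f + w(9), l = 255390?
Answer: 512167/2 ≈ 2.5608e+5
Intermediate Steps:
w(q) = -q/2
p(s, f) = ½ + f (p(s, f) = 5 + (f - ½*9) = 5 + (f - 9/2) = 5 + (-9/2 + f) = ½ + f)
l + p(493, 693) = 255390 + (½ + 693) = 255390 + 1387/2 = 512167/2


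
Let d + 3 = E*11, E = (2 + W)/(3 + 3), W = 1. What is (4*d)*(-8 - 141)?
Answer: -1490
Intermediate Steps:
E = ½ (E = (2 + 1)/(3 + 3) = 3/6 = 3*(⅙) = ½ ≈ 0.50000)
d = 5/2 (d = -3 + (½)*11 = -3 + 11/2 = 5/2 ≈ 2.5000)
(4*d)*(-8 - 141) = (4*(5/2))*(-8 - 141) = 10*(-149) = -1490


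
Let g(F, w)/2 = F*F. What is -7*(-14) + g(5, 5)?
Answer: 148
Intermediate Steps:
g(F, w) = 2*F² (g(F, w) = 2*(F*F) = 2*F²)
-7*(-14) + g(5, 5) = -7*(-14) + 2*5² = 98 + 2*25 = 98 + 50 = 148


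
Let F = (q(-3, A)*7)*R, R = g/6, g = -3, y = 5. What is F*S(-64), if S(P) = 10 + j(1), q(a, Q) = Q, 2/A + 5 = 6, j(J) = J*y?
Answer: -105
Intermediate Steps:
j(J) = 5*J (j(J) = J*5 = 5*J)
A = 2 (A = 2/(-5 + 6) = 2/1 = 2*1 = 2)
R = -½ (R = -3/6 = -3*⅙ = -½ ≈ -0.50000)
S(P) = 15 (S(P) = 10 + 5*1 = 10 + 5 = 15)
F = -7 (F = (2*7)*(-½) = 14*(-½) = -7)
F*S(-64) = -7*15 = -105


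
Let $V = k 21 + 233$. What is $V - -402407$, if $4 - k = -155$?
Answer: $405979$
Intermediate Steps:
$k = 159$ ($k = 4 - -155 = 4 + 155 = 159$)
$V = 3572$ ($V = 159 \cdot 21 + 233 = 3339 + 233 = 3572$)
$V - -402407 = 3572 - -402407 = 3572 + 402407 = 405979$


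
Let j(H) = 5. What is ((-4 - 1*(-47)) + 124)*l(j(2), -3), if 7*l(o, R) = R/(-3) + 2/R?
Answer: 167/21 ≈ 7.9524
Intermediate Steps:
l(o, R) = -R/21 + 2/(7*R) (l(o, R) = (R/(-3) + 2/R)/7 = (R*(-⅓) + 2/R)/7 = (-R/3 + 2/R)/7 = (2/R - R/3)/7 = -R/21 + 2/(7*R))
((-4 - 1*(-47)) + 124)*l(j(2), -3) = ((-4 - 1*(-47)) + 124)*((1/21)*(6 - 1*(-3)²)/(-3)) = ((-4 + 47) + 124)*((1/21)*(-⅓)*(6 - 1*9)) = (43 + 124)*((1/21)*(-⅓)*(6 - 9)) = 167*((1/21)*(-⅓)*(-3)) = 167*(1/21) = 167/21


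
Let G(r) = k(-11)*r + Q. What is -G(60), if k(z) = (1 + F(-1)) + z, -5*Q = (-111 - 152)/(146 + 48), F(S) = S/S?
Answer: 523537/970 ≈ 539.73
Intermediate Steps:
F(S) = 1
Q = 263/970 (Q = -(-111 - 152)/(5*(146 + 48)) = -(-263)/(5*194) = -⅕*(-263/194) = 263/970 ≈ 0.27113)
k(z) = 2 + z (k(z) = (1 + 1) + z = 2 + z)
G(r) = 263/970 - 9*r (G(r) = (2 - 11)*r + 263/970 = -9*r + 263/970 = 263/970 - 9*r)
-G(60) = -(263/970 - 9*60) = -(263/970 - 540) = -1*(-523537/970) = 523537/970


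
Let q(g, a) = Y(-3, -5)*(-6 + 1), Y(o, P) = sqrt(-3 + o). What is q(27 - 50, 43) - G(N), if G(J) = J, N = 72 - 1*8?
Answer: -64 - 5*I*sqrt(6) ≈ -64.0 - 12.247*I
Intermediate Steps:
N = 64 (N = 72 - 8 = 64)
q(g, a) = -5*I*sqrt(6) (q(g, a) = sqrt(-3 - 3)*(-6 + 1) = sqrt(-6)*(-5) = (I*sqrt(6))*(-5) = -5*I*sqrt(6))
q(27 - 50, 43) - G(N) = -5*I*sqrt(6) - 1*64 = -5*I*sqrt(6) - 64 = -64 - 5*I*sqrt(6)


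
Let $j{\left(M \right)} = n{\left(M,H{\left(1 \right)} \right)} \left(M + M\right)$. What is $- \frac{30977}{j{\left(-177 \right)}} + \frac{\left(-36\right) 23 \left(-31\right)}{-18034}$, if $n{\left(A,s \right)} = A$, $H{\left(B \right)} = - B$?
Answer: $- \frac{1083472381}{564987186} \approx -1.9177$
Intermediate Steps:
$j{\left(M \right)} = 2 M^{2}$ ($j{\left(M \right)} = M \left(M + M\right) = M 2 M = 2 M^{2}$)
$- \frac{30977}{j{\left(-177 \right)}} + \frac{\left(-36\right) 23 \left(-31\right)}{-18034} = - \frac{30977}{2 \left(-177\right)^{2}} + \frac{\left(-36\right) 23 \left(-31\right)}{-18034} = - \frac{30977}{2 \cdot 31329} + \left(-828\right) \left(-31\right) \left(- \frac{1}{18034}\right) = - \frac{30977}{62658} + 25668 \left(- \frac{1}{18034}\right) = \left(-30977\right) \frac{1}{62658} - \frac{12834}{9017} = - \frac{30977}{62658} - \frac{12834}{9017} = - \frac{1083472381}{564987186}$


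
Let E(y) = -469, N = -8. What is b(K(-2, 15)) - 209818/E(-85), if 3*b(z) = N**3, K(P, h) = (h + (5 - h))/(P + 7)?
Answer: 55618/201 ≈ 276.71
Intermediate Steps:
K(P, h) = 5/(7 + P)
b(z) = -512/3 (b(z) = (1/3)*(-8)**3 = (1/3)*(-512) = -512/3)
b(K(-2, 15)) - 209818/E(-85) = -512/3 - 209818/(-469) = -512/3 - 209818*(-1)/469 = -512/3 - 1*(-29974/67) = -512/3 + 29974/67 = 55618/201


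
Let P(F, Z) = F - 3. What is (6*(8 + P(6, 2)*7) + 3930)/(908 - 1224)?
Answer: -1026/79 ≈ -12.987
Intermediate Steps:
P(F, Z) = -3 + F
(6*(8 + P(6, 2)*7) + 3930)/(908 - 1224) = (6*(8 + (-3 + 6)*7) + 3930)/(908 - 1224) = (6*(8 + 3*7) + 3930)/(-316) = (6*(8 + 21) + 3930)*(-1/316) = (6*29 + 3930)*(-1/316) = (174 + 3930)*(-1/316) = 4104*(-1/316) = -1026/79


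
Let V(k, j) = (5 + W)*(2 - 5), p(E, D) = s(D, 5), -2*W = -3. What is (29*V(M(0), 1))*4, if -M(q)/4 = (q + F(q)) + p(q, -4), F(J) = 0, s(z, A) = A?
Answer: -2262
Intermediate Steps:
W = 3/2 (W = -½*(-3) = 3/2 ≈ 1.5000)
p(E, D) = 5
M(q) = -20 - 4*q (M(q) = -4*((q + 0) + 5) = -4*(q + 5) = -4*(5 + q) = -20 - 4*q)
V(k, j) = -39/2 (V(k, j) = (5 + 3/2)*(2 - 5) = (13/2)*(-3) = -39/2)
(29*V(M(0), 1))*4 = (29*(-39/2))*4 = -1131/2*4 = -2262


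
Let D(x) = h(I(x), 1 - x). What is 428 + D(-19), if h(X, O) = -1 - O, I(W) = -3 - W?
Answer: 407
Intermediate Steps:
D(x) = -2 + x (D(x) = -1 - (1 - x) = -1 + (-1 + x) = -2 + x)
428 + D(-19) = 428 + (-2 - 19) = 428 - 21 = 407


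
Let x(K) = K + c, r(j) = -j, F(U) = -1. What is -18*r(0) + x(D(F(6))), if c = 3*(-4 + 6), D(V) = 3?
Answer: 9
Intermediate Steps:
c = 6 (c = 3*2 = 6)
x(K) = 6 + K (x(K) = K + 6 = 6 + K)
-18*r(0) + x(D(F(6))) = -(-18)*0 + (6 + 3) = -18*0 + 9 = 0 + 9 = 9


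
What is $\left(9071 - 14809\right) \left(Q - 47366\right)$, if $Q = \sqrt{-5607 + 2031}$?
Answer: $271786108 - 11476 i \sqrt{894} \approx 2.7179 \cdot 10^{8} - 3.4313 \cdot 10^{5} i$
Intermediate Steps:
$Q = 2 i \sqrt{894}$ ($Q = \sqrt{-3576} = 2 i \sqrt{894} \approx 59.8 i$)
$\left(9071 - 14809\right) \left(Q - 47366\right) = \left(9071 - 14809\right) \left(2 i \sqrt{894} - 47366\right) = - 5738 \left(-47366 + 2 i \sqrt{894}\right) = 271786108 - 11476 i \sqrt{894}$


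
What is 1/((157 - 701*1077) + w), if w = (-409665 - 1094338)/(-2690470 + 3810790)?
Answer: -1120320/845641446403 ≈ -1.3248e-6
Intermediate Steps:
w = -1504003/1120320 ≈ -1.3425
1/((157 - 701*1077) + w) = 1/((157 - 701*1077) - 1504003/1120320) = 1/((157 - 754977) - 1504003/1120320) = 1/(-754820 - 1504003/1120320) = 1/(-845641446403/1120320) = -1120320/845641446403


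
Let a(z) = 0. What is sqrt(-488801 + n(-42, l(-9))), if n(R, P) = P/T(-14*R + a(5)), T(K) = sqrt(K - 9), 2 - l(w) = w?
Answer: sqrt(-163866136041 + 6369*sqrt(579))/579 ≈ 699.14*I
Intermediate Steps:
l(w) = 2 - w
T(K) = sqrt(-9 + K)
n(R, P) = P/sqrt(-9 - 14*R) (n(R, P) = P/(sqrt(-9 + (-14*R + 0))) = P/(sqrt(-9 - 14*R)) = P/sqrt(-9 - 14*R))
sqrt(-488801 + n(-42, l(-9))) = sqrt(-488801 + (2 - 1*(-9))/sqrt(-9 - 14*(-42))) = sqrt(-488801 + (2 + 9)/sqrt(-9 + 588)) = sqrt(-488801 + 11/sqrt(579)) = sqrt(-488801 + 11*(sqrt(579)/579)) = sqrt(-488801 + 11*sqrt(579)/579)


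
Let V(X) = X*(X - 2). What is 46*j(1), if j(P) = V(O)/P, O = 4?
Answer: 368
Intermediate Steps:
V(X) = X*(-2 + X)
j(P) = 8/P (j(P) = (4*(-2 + 4))/P = (4*2)/P = 8/P)
46*j(1) = 46*(8/1) = 46*(8*1) = 46*8 = 368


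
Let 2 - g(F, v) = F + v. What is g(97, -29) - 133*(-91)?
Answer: 12037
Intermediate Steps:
g(F, v) = 2 - F - v (g(F, v) = 2 - (F + v) = 2 + (-F - v) = 2 - F - v)
g(97, -29) - 133*(-91) = (2 - 1*97 - 1*(-29)) - 133*(-91) = (2 - 97 + 29) - 1*(-12103) = -66 + 12103 = 12037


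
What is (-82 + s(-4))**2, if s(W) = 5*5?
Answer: 3249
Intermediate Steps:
s(W) = 25
(-82 + s(-4))**2 = (-82 + 25)**2 = (-57)**2 = 3249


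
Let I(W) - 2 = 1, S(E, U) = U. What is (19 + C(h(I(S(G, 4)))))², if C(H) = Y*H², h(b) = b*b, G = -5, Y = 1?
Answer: 10000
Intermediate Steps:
I(W) = 3 (I(W) = 2 + 1 = 3)
h(b) = b²
C(H) = H² (C(H) = 1*H² = H²)
(19 + C(h(I(S(G, 4)))))² = (19 + (3²)²)² = (19 + 9²)² = (19 + 81)² = 100² = 10000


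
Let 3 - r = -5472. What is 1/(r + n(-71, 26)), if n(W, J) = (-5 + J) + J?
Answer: 1/5522 ≈ 0.00018109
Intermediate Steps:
n(W, J) = -5 + 2*J
r = 5475 (r = 3 - 1*(-5472) = 3 + 5472 = 5475)
1/(r + n(-71, 26)) = 1/(5475 + (-5 + 2*26)) = 1/(5475 + (-5 + 52)) = 1/(5475 + 47) = 1/5522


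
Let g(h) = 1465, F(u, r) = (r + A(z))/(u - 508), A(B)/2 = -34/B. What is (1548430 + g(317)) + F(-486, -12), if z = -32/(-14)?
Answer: 6162382687/3976 ≈ 1.5499e+6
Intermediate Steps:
z = 16/7 (z = -32*(-1/14) = 16/7 ≈ 2.2857)
A(B) = -68/B (A(B) = 2*(-34/B) = -68/B)
F(u, r) = (-119/4 + r)/(-508 + u) (F(u, r) = (r - 68/16/7)/(u - 508) = (r - 68*7/16)/(-508 + u) = (r - 119/4)/(-508 + u) = (-119/4 + r)/(-508 + u))
(1548430 + g(317)) + F(-486, -12) = (1548430 + 1465) + (-119/4 - 12)/(-508 - 486) = 1549895 - 167/4/(-994) = 1549895 - 1/994*(-167/4) = 1549895 + 167/3976 = 6162382687/3976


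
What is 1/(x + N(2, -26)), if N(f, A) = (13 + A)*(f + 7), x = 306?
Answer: 1/189 ≈ 0.0052910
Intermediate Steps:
N(f, A) = (7 + f)*(13 + A) (N(f, A) = (13 + A)*(7 + f) = (7 + f)*(13 + A))
1/(x + N(2, -26)) = 1/(306 + (91 + 7*(-26) + 13*2 - 26*2)) = 1/(306 + (91 - 182 + 26 - 52)) = 1/(306 - 117) = 1/189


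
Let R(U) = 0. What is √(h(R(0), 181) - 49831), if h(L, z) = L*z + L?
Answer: I*√49831 ≈ 223.23*I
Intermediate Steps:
h(L, z) = L + L*z
√(h(R(0), 181) - 49831) = √(0*(1 + 181) - 49831) = √(0*182 - 49831) = √(0 - 49831) = √(-49831) = I*√49831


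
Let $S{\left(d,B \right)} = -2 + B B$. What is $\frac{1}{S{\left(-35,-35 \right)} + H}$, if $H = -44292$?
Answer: $- \frac{1}{43069} \approx -2.3219 \cdot 10^{-5}$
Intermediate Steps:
$S{\left(d,B \right)} = -2 + B^{2}$
$\frac{1}{S{\left(-35,-35 \right)} + H} = \frac{1}{\left(-2 + \left(-35\right)^{2}\right) - 44292} = \frac{1}{\left(-2 + 1225\right) - 44292} = \frac{1}{1223 - 44292} = \frac{1}{-43069} = - \frac{1}{43069}$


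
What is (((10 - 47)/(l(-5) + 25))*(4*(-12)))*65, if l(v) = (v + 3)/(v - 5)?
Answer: 96200/21 ≈ 4581.0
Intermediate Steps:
l(v) = (3 + v)/(-5 + v)
(((10 - 47)/(l(-5) + 25))*(4*(-12)))*65 = (((10 - 47)/((3 - 5)/(-5 - 5) + 25))*(4*(-12)))*65 = (-37/(-2/(-10) + 25)*(-48))*65 = (-37/(-⅒*(-2) + 25)*(-48))*65 = (-37/(⅕ + 25)*(-48))*65 = (-37/126/5*(-48))*65 = (-37*5/126*(-48))*65 = -185/126*(-48)*65 = (1480/21)*65 = 96200/21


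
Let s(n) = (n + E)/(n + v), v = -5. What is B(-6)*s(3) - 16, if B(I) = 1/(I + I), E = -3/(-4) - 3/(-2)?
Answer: -505/32 ≈ -15.781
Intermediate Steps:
E = 9/4 (E = -3*(-¼) - 3*(-½) = ¾ + 3/2 = 9/4 ≈ 2.2500)
B(I) = 1/(2*I)
s(n) = (9/4 + n)/(-5 + n) (s(n) = (n + 9/4)/(n - 5) = (9/4 + n)/(-5 + n))
B(-6)*s(3) - 16 = ((½)/(-6))*((9/4 + 3)/(-5 + 3)) - 16 = ((½)*(-⅙))*((21/4)/(-2)) - 16 = -(-1)*21/(24*4) - 16 = -1/12*(-21/8) - 16 = 7/32 - 16 = -505/32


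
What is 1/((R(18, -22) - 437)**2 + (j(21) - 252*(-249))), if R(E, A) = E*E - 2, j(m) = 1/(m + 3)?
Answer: 24/1823353 ≈ 1.3163e-5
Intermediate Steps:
j(m) = 1/(3 + m)
R(E, A) = -2 + E**2 (R(E, A) = E**2 - 2 = -2 + E**2)
1/((R(18, -22) - 437)**2 + (j(21) - 252*(-249))) = 1/(((-2 + 18**2) - 437)**2 + (1/(3 + 21) - 252*(-249))) = 1/(((-2 + 324) - 437)**2 + (1/24 + 62748)) = 1/((322 - 437)**2 + (1/24 + 62748)) = 1/((-115)**2 + 1505953/24) = 1/(13225 + 1505953/24) = 1/(1823353/24) = 24/1823353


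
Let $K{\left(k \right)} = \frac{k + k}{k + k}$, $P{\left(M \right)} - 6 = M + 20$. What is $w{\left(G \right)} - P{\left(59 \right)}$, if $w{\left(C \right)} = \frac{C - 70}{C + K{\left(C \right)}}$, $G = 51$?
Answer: $- \frac{4439}{52} \approx -85.365$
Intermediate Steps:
$P{\left(M \right)} = 26 + M$ ($P{\left(M \right)} = 6 + \left(M + 20\right) = 6 + \left(20 + M\right) = 26 + M$)
$K{\left(k \right)} = 1$ ($K{\left(k \right)} = \frac{2 k}{2 k} = 2 k \frac{1}{2 k} = 1$)
$w{\left(C \right)} = \frac{-70 + C}{1 + C}$ ($w{\left(C \right)} = \frac{C - 70}{C + 1} = \frac{-70 + C}{1 + C}$)
$w{\left(G \right)} - P{\left(59 \right)} = \frac{-70 + 51}{1 + 51} - \left(26 + 59\right) = \frac{1}{52} \left(-19\right) - 85 = - \frac{19}{52} - 85 = - \frac{4439}{52}$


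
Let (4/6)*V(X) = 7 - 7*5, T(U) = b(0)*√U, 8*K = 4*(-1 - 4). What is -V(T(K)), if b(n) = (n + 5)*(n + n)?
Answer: 42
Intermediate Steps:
K = -5/2 (K = (4*(-1 - 4))/8 = (4*(-5))/8 = (⅛)*(-20) = -5/2 ≈ -2.5000)
b(n) = 2*n*(5 + n) (b(n) = (5 + n)*(2*n) = 2*n*(5 + n))
T(U) = 0 (T(U) = (2*0*(5 + 0))*√U = (2*0*5)*√U = 0*√U = 0)
V(X) = -42 (V(X) = 3*(7 - 7*5)/2 = 3*(7 - 35)/2 = (3/2)*(-28) = -42)
-V(T(K)) = -1*(-42) = 42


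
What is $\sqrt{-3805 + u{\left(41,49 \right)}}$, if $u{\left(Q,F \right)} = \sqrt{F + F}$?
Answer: $\sqrt{-3805 + 7 \sqrt{2}} \approx 61.604 i$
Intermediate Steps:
$u{\left(Q,F \right)} = \sqrt{2} \sqrt{F}$ ($u{\left(Q,F \right)} = \sqrt{2 F} = \sqrt{2} \sqrt{F}$)
$\sqrt{-3805 + u{\left(41,49 \right)}} = \sqrt{-3805 + \sqrt{2} \sqrt{49}} = \sqrt{-3805 + \sqrt{2} \cdot 7} = \sqrt{-3805 + 7 \sqrt{2}}$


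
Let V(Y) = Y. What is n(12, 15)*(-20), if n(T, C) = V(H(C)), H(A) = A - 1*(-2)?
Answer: -340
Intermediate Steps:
H(A) = 2 + A (H(A) = A + 2 = 2 + A)
n(T, C) = 2 + C
n(12, 15)*(-20) = (2 + 15)*(-20) = 17*(-20) = -340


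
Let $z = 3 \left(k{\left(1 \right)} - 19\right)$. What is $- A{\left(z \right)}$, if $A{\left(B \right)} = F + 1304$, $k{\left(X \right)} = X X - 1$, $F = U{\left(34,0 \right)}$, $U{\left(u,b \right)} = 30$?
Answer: $-1334$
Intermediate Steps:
$F = 30$
$k{\left(X \right)} = -1 + X^{2}$ ($k{\left(X \right)} = X^{2} - 1 = -1 + X^{2}$)
$z = -57$ ($z = 3 \left(\left(-1 + 1^{2}\right) - 19\right) = 3 \left(\left(-1 + 1\right) - 19\right) = 3 \left(0 - 19\right) = 3 \left(-19\right) = -57$)
$A{\left(B \right)} = 1334$ ($A{\left(B \right)} = 30 + 1304 = 1334$)
$- A{\left(z \right)} = \left(-1\right) 1334 = -1334$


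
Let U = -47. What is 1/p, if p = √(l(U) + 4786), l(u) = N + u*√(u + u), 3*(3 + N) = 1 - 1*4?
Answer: (4782 - 47*I*√94)^(-½) ≈ 0.014412 + 0.00068511*I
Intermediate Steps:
N = -4 (N = -3 + (1 - 1*4)/3 = -3 + (1 - 4)/3 = -3 + (⅓)*(-3) = -3 - 1 = -4)
l(u) = -4 + √2*u^(3/2) (l(u) = -4 + u*√(u + u) = -4 + u*√(2*u) = -4 + u*(√2*√u) = -4 + √2*u^(3/2))
p = √(4782 - 47*I*√94) (p = √((-4 + √2*(-47)^(3/2)) + 4786) = √((-4 + √2*(-47*I*√47)) + 4786) = √((-4 - 47*I*√94) + 4786) = √(4782 - 47*I*√94) ≈ 69.23 - 3.2911*I)
1/p = 1/(√(4782 - 47*I*√94)) = (4782 - 47*I*√94)^(-½)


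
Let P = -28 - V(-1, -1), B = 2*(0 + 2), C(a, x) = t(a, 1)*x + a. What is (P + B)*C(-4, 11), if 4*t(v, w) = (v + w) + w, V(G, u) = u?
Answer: 437/2 ≈ 218.50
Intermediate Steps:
t(v, w) = w/2 + v/4 (t(v, w) = ((v + w) + w)/4 = (v + 2*w)/4 = w/2 + v/4)
C(a, x) = a + x*(½ + a/4) (C(a, x) = ((½)*1 + a/4)*x + a = (½ + a/4)*x + a = x*(½ + a/4) + a = a + x*(½ + a/4))
B = 4 (B = 2*2 = 4)
P = -27 (P = -28 - 1*(-1) = -28 + 1 = -27)
(P + B)*C(-4, 11) = (-27 + 4)*(-4 + (¼)*11*(2 - 4)) = -23*(-4 + (¼)*11*(-2)) = -23*(-4 - 11/2) = -23*(-19/2) = 437/2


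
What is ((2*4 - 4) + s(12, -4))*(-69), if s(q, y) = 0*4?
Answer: -276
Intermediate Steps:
s(q, y) = 0
((2*4 - 4) + s(12, -4))*(-69) = ((2*4 - 4) + 0)*(-69) = ((8 - 4) + 0)*(-69) = (4 + 0)*(-69) = 4*(-69) = -276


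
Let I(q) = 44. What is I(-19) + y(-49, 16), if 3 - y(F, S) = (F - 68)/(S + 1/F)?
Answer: 4726/87 ≈ 54.322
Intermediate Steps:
y(F, S) = 3 - (-68 + F)/(S + 1/F) (y(F, S) = 3 - (F - 68)/(S + 1/F) = 3 - (-68 + F)/(S + 1/F))
I(-19) + y(-49, 16) = 44 + (3 - 1*(-49)² + 68*(-49) + 3*(-49)*16)/(1 - 49*16) = 44 + (3 - 1*2401 - 3332 - 2352)/(1 - 784) = 44 + (3 - 2401 - 3332 - 2352)/(-783) = 44 - 1/783*(-8082) = 44 + 898/87 = 4726/87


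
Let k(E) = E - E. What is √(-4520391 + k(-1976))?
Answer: I*√4520391 ≈ 2126.1*I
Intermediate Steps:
k(E) = 0
√(-4520391 + k(-1976)) = √(-4520391 + 0) = √(-4520391) = I*√4520391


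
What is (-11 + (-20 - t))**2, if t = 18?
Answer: 2401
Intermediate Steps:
(-11 + (-20 - t))**2 = (-11 + (-20 - 1*18))**2 = (-11 + (-20 - 18))**2 = (-11 - 38)**2 = (-49)**2 = 2401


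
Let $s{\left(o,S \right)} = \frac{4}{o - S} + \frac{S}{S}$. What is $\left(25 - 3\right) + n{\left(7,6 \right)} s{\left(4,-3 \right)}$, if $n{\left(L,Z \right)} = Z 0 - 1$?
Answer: $\frac{143}{7} \approx 20.429$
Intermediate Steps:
$n{\left(L,Z \right)} = -1$ ($n{\left(L,Z \right)} = 0 - 1 = -1$)
$s{\left(o,S \right)} = 1 + \frac{4}{o - S}$ ($s{\left(o,S \right)} = \frac{4}{o - S} + 1 = 1 + \frac{4}{o - S}$)
$\left(25 - 3\right) + n{\left(7,6 \right)} s{\left(4,-3 \right)} = \left(25 - 3\right) - \frac{-4 - 3 - 4}{-3 - 4} = 22 - \frac{1}{-7} \left(-11\right) = 22 - \left(- \frac{1}{7}\right) \left(-11\right) = 22 - \frac{11}{7} = \frac{143}{7}$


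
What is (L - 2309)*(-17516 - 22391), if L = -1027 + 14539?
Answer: -447078121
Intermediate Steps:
L = 13512
(L - 2309)*(-17516 - 22391) = (13512 - 2309)*(-17516 - 22391) = 11203*(-39907) = -447078121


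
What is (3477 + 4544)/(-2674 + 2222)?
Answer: -8021/452 ≈ -17.746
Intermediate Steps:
(3477 + 4544)/(-2674 + 2222) = 8021/(-452) = 8021*(-1/452) = -8021/452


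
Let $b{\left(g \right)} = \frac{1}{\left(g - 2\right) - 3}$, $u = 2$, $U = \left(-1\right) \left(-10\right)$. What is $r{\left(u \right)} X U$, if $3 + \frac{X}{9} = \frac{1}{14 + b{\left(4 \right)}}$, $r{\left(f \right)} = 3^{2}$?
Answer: $- \frac{30780}{13} \approx -2367.7$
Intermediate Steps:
$U = 10$
$r{\left(f \right)} = 9$
$b{\left(g \right)} = \frac{1}{-5 + g}$ ($b{\left(g \right)} = \frac{1}{\left(g - 2\right) - 3} = \frac{1}{\left(-2 + g\right) - 3} = \frac{1}{-5 + g}$)
$X = - \frac{342}{13}$ ($X = -27 + \frac{9}{14 + \frac{1}{-5 + 4}} = -27 + \frac{9}{14 + \frac{1}{-1}} = -27 + \frac{9}{14 - 1} = -27 + \frac{9}{13} = - \frac{342}{13} \approx -26.308$)
$r{\left(u \right)} X U = 9 \left(- \frac{342}{13}\right) 10 = \left(- \frac{3078}{13}\right) 10 = - \frac{30780}{13}$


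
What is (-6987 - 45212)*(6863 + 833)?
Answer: -401723504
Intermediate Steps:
(-6987 - 45212)*(6863 + 833) = -52199*7696 = -401723504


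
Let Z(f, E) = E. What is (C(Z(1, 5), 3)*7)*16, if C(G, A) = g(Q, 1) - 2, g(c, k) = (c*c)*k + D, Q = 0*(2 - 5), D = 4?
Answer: 224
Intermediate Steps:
Q = 0 (Q = 0*(-3) = 0)
g(c, k) = 4 + k*c**2 (g(c, k) = (c*c)*k + 4 = c**2*k + 4 = k*c**2 + 4 = 4 + k*c**2)
C(G, A) = 2 (C(G, A) = (4 + 1*0**2) - 2 = (4 + 1*0) - 2 = (4 + 0) - 2 = 4 - 2 = 2)
(C(Z(1, 5), 3)*7)*16 = (2*7)*16 = 14*16 = 224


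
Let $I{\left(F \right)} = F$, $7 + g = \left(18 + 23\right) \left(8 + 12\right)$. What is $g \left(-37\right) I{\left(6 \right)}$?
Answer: $-180486$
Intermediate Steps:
$g = 813$ ($g = -7 + \left(18 + 23\right) \left(8 + 12\right) = -7 + 41 \cdot 20 = -7 + 820 = 813$)
$g \left(-37\right) I{\left(6 \right)} = 813 \left(-37\right) 6 = \left(-30081\right) 6 = -180486$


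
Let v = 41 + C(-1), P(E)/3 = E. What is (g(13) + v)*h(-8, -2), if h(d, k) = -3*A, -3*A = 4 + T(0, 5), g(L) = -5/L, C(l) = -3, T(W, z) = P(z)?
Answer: 9291/13 ≈ 714.69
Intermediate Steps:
P(E) = 3*E
T(W, z) = 3*z
v = 38 (v = 41 - 3 = 38)
A = -19/3 (A = -(4 + 3*5)/3 = -(4 + 15)/3 = -1/3*19 = -19/3 ≈ -6.3333)
h(d, k) = 19 (h(d, k) = -3*(-19/3) = 19)
(g(13) + v)*h(-8, -2) = (-5/13 + 38)*19 = (489/13)*19 = 9291/13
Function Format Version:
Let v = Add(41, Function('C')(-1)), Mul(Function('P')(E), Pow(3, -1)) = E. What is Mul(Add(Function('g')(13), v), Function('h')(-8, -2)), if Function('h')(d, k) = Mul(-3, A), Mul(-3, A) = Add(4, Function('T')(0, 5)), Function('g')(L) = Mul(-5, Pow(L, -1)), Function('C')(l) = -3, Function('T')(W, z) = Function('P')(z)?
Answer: Rational(9291, 13) ≈ 714.69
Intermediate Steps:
Function('P')(E) = Mul(3, E)
Function('T')(W, z) = Mul(3, z)
v = 38 (v = Add(41, -3) = 38)
A = Rational(-19, 3) (A = Mul(Rational(-1, 3), Add(4, Mul(3, 5))) = Mul(Rational(-1, 3), Add(4, 15)) = Mul(Rational(-1, 3), 19) = Rational(-19, 3) ≈ -6.3333)
Function('h')(d, k) = 19 (Function('h')(d, k) = Mul(-3, Rational(-19, 3)) = 19)
Mul(Add(Function('g')(13), v), Function('h')(-8, -2)) = Mul(Add(Mul(-5, Pow(13, -1)), 38), 19) = Mul(Add(Mul(-5, Rational(1, 13)), 38), 19) = Mul(Add(Rational(-5, 13), 38), 19) = Mul(Rational(489, 13), 19) = Rational(9291, 13)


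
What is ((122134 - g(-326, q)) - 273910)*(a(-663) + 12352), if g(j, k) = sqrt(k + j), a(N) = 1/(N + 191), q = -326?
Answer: -110609472996/59 - 5830143*I*sqrt(163)/236 ≈ -1.8747e+9 - 3.154e+5*I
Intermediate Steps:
a(N) = 1/(191 + N)
g(j, k) = sqrt(j + k)
((122134 - g(-326, q)) - 273910)*(a(-663) + 12352) = ((122134 - sqrt(-326 - 326)) - 273910)*(1/(191 - 663) + 12352) = ((122134 - sqrt(-652)) - 273910)*(1/(-472) + 12352) = ((122134 - 2*I*sqrt(163)) - 273910)*(-1/472 + 12352) = ((122134 - 2*I*sqrt(163)) - 273910)*(5830143/472) = (-151776 - 2*I*sqrt(163))*(5830143/472) = -110609472996/59 - 5830143*I*sqrt(163)/236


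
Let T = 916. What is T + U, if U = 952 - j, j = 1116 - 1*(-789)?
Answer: -37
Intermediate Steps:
j = 1905 (j = 1116 + 789 = 1905)
U = -953 (U = 952 - 1*1905 = 952 - 1905 = -953)
T + U = 916 - 953 = -37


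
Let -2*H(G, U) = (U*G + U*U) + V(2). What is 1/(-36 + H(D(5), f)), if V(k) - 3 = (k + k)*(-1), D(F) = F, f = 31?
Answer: -2/1187 ≈ -0.0016849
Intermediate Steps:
V(k) = 3 - 2*k (V(k) = 3 + (k + k)*(-1) = 3 + (2*k)*(-1) = 3 - 2*k)
H(G, U) = ½ - U²/2 - G*U/2 (H(G, U) = -((U*G + U*U) + (3 - 2*2))/2 = -((G*U + U²) + (3 - 4))/2 = -((U² + G*U) - 1)/2 = -(-1 + U² + G*U)/2 = ½ - U²/2 - G*U/2)
1/(-36 + H(D(5), f)) = 1/(-36 + (½ - ½*31² - ½*5*31)) = 1/(-36 + (½ - ½*961 - 155/2)) = 1/(-36 + (½ - 961/2 - 155/2)) = 1/(-36 - 1115/2) = 1/(-1187/2) = -2/1187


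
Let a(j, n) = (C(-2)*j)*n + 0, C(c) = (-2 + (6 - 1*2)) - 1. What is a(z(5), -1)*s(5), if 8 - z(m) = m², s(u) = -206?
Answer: -3502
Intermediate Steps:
z(m) = 8 - m²
C(c) = 1 (C(c) = (-2 + (6 - 2)) - 1 = (-2 + 4) - 1 = 2 - 1 = 1)
a(j, n) = j*n (a(j, n) = (1*j)*n + 0 = j*n + 0 = j*n)
a(z(5), -1)*s(5) = ((8 - 1*5²)*(-1))*(-206) = ((8 - 1*25)*(-1))*(-206) = ((8 - 25)*(-1))*(-206) = -17*(-1)*(-206) = 17*(-206) = -3502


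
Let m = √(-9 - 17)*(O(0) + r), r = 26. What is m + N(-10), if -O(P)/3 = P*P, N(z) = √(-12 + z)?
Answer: I*(√22 + 26*√26) ≈ 137.26*I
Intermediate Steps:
O(P) = -3*P² (O(P) = -3*P*P = -3*P²)
m = 26*I*√26 (m = √(-9 - 17)*(-3*0² + 26) = √(-26)*(-3*0 + 26) = (I*√26)*(0 + 26) = (I*√26)*26 = 26*I*√26 ≈ 132.57*I)
m + N(-10) = 26*I*√26 + √(-12 - 10) = 26*I*√26 + √(-22) = 26*I*√26 + I*√22 = I*√22 + 26*I*√26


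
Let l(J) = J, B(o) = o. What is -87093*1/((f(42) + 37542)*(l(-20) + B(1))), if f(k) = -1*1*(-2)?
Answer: 87093/713336 ≈ 0.12209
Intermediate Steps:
f(k) = 2 (f(k) = -1*(-2) = 2)
-87093*1/((f(42) + 37542)*(l(-20) + B(1))) = -87093*1/((-20 + 1)*(2 + 37542)) = -87093/(37544*(-19)) = -87093/(-713336) = -87093*(-1/713336) = 87093/713336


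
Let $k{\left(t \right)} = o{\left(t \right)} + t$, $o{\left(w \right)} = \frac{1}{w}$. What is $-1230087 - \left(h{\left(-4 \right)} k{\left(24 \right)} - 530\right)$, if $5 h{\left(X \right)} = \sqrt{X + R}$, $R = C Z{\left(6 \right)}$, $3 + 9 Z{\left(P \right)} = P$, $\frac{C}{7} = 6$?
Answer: $-1229557 - \frac{577 \sqrt{10}}{120} \approx -1.2296 \cdot 10^{6}$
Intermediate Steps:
$C = 42$ ($C = 7 \cdot 6 = 42$)
$Z{\left(P \right)} = - \frac{1}{3} + \frac{P}{9}$
$R = 14$ ($R = 42 \left(- \frac{1}{3} + \frac{1}{9} \cdot 6\right) = 42 \left(- \frac{1}{3} + \frac{2}{3}\right) = 42 \cdot \frac{1}{3} = 14$)
$h{\left(X \right)} = \frac{\sqrt{14 + X}}{5}$ ($h{\left(X \right)} = \frac{\sqrt{X + 14}}{5} = \frac{\sqrt{14 + X}}{5}$)
$k{\left(t \right)} = t + \frac{1}{t}$ ($k{\left(t \right)} = \frac{1}{t} + t = t + \frac{1}{t}$)
$-1230087 - \left(h{\left(-4 \right)} k{\left(24 \right)} - 530\right) = -1230087 - \left(\frac{\sqrt{14 - 4}}{5} \left(24 + \frac{1}{24}\right) - 530\right) = -1230087 - \left(\frac{\sqrt{10}}{5} \left(24 + \frac{1}{24}\right) - 530\right) = -1230087 - \left(\frac{\sqrt{10}}{5} \cdot \frac{577}{24} - 530\right) = -1230087 - \left(\frac{577 \sqrt{10}}{120} - 530\right) = -1230087 - \left(-530 + \frac{577 \sqrt{10}}{120}\right) = -1230087 + \left(530 - \frac{577 \sqrt{10}}{120}\right) = -1229557 - \frac{577 \sqrt{10}}{120}$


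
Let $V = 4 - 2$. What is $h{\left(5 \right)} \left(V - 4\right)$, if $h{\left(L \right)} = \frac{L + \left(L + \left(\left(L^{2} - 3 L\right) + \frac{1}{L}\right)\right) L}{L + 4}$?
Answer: $-18$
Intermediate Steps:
$V = 2$
$h{\left(L \right)} = \frac{L + L \left(\frac{1}{L} + L^{2} - 2 L\right)}{4 + L}$ ($h{\left(L \right)} = \frac{L + \left(L + \left(\frac{1}{L} + L^{2} - 3 L\right)\right) L}{4 + L} = \frac{L + \left(\frac{1}{L} + L^{2} - 2 L\right) L}{4 + L} = \frac{L + L \left(\frac{1}{L} + L^{2} - 2 L\right)}{4 + L}$)
$h{\left(5 \right)} \left(V - 4\right) = \frac{1 + 5 + 5^{3} - 2 \cdot 5^{2}}{4 + 5} \left(2 - 4\right) = \frac{1 + 5 + 125 - 50}{9} \left(-2\right) = \frac{1}{9} \cdot 81 \left(-2\right) = 9 \left(-2\right) = -18$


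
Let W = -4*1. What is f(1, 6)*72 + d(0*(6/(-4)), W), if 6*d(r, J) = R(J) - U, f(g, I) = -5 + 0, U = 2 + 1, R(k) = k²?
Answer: -2147/6 ≈ -357.83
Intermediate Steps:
U = 3
W = -4
f(g, I) = -5
d(r, J) = -½ + J²/6 (d(r, J) = (J² - 1*3)/6 = (J² - 3)/6 = (-3 + J²)/6 = -½ + J²/6)
f(1, 6)*72 + d(0*(6/(-4)), W) = -5*72 + (-½ + (⅙)*(-4)²) = -360 + (-½ + (⅙)*16) = -360 + (-½ + 8/3) = -360 + 13/6 = -2147/6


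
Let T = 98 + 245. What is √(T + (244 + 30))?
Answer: √617 ≈ 24.839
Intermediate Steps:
T = 343
√(T + (244 + 30)) = √(343 + (244 + 30)) = √(343 + 274) = √617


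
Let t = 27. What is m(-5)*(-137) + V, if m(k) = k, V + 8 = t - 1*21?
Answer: 683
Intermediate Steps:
V = -2 (V = -8 + (27 - 1*21) = -8 + (27 - 21) = -8 + 6 = -2)
m(-5)*(-137) + V = -5*(-137) - 2 = 685 - 2 = 683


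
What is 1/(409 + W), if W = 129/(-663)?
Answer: 221/90346 ≈ 0.0024462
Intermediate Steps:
W = -43/221 (W = 129*(-1/663) = -43/221 ≈ -0.19457)
1/(409 + W) = 1/(409 - 43/221) = 1/(90346/221) = 221/90346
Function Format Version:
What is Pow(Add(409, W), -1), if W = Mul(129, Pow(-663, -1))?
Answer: Rational(221, 90346) ≈ 0.0024462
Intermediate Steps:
W = Rational(-43, 221) (W = Mul(129, Rational(-1, 663)) = Rational(-43, 221) ≈ -0.19457)
Pow(Add(409, W), -1) = Pow(Add(409, Rational(-43, 221)), -1) = Pow(Rational(90346, 221), -1) = Rational(221, 90346)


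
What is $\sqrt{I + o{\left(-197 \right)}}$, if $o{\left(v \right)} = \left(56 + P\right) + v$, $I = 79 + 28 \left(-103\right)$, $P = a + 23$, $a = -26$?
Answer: $i \sqrt{2949} \approx 54.305 i$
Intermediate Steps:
$P = -3$ ($P = -26 + 23 = -3$)
$I = -2805$ ($I = 79 - 2884 = -2805$)
$o{\left(v \right)} = 53 + v$ ($o{\left(v \right)} = \left(56 - 3\right) + v = 53 + v$)
$\sqrt{I + o{\left(-197 \right)}} = \sqrt{-2805 + \left(53 - 197\right)} = \sqrt{-2805 - 144} = \sqrt{-2949} = i \sqrt{2949}$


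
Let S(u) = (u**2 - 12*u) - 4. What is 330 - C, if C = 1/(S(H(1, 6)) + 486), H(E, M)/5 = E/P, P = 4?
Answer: 2473994/7497 ≈ 330.00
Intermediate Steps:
H(E, M) = 5*E/4 (H(E, M) = 5*(E/4) = 5*E/4)
S(u) = -4 + u**2 - 12*u
C = 16/7497 (C = 1/((-4 + ((5/4)*1)**2 - 15) + 486) = 1/((-4 + (5/4)**2 - 12*5/4) + 486) = 1/((-4 + 25/16 - 15) + 486) = 1/(-279/16 + 486) = 1/(7497/16) = 16/7497 ≈ 0.0021342)
330 - C = 330 - 1*16/7497 = 330 - 16/7497 = 2473994/7497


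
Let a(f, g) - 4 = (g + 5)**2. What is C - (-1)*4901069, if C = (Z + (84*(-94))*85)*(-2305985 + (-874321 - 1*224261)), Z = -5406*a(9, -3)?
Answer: 2432254802405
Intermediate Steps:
a(f, g) = 4 + (5 + g)**2 (a(f, g) = 4 + (g + 5)**2 = 4 + (5 + g)**2)
Z = -43248 (Z = -5406*(4 + (5 - 3)**2) = -5406*(4 + 2**2) = -5406*(4 + 4) = -5406*8 = -43248)
C = 2432249901336 (C = (-43248 + (84*(-94))*85)*(-2305985 + (-874321 - 1*224261)) = (-43248 - 7896*85)*(-2305985 + (-874321 - 224261)) = (-43248 - 671160)*(-2305985 - 1098582) = -714408*(-3404567) = 2432249901336)
C - (-1)*4901069 = 2432249901336 - (-1)*4901069 = 2432249901336 - 1*(-4901069) = 2432249901336 + 4901069 = 2432254802405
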